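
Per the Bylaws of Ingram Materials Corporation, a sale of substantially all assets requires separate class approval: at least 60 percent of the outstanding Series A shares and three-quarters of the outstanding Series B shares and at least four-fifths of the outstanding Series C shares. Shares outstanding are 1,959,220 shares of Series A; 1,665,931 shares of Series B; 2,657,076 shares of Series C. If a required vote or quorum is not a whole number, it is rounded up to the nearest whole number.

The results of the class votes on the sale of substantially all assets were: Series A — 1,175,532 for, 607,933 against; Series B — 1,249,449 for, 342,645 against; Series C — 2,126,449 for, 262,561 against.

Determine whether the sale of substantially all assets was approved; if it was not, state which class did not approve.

Approved — every class gave the required vote.

Series A: 3/5 of 1959220 = 1175532; 1,175,532 required, 1,175,532 in favor — approved.
Series B: 3/4 of 1665931 = 1249448.25, rounded up to 1249449; 1,249,449 required, 1,249,449 in favor — approved.
Series C: 4/5 of 2657076 = 2125660.80, rounded up to 2125661; 2,125,661 required, 2,126,449 in favor — approved.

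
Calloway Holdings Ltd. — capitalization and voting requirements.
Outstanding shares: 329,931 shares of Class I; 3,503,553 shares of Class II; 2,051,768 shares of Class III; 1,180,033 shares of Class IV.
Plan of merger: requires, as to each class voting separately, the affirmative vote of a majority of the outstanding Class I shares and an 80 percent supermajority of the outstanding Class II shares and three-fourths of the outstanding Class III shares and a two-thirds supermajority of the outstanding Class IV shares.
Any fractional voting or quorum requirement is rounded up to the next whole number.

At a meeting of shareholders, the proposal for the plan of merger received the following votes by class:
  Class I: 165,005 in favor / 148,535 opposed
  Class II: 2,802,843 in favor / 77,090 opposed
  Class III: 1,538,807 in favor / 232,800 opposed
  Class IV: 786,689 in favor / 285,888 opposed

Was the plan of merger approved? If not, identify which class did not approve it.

Class I: a majority of 329931 is 164966; 164,966 required, 165,005 in favor — approved.
Class II: 4/5 of 3503553 = 2802842.40, rounded up to 2802843; 2,802,843 required, 2,802,843 in favor — approved.
Class III: 3/4 of 2051768 = 1538826; 1,538,826 required, 1,538,807 in favor — not approved.
Class IV: 2/3 of 1180033 = 786688.67, rounded up to 786689; 786,689 required, 786,689 in favor — approved.

Not approved — the Class III shares did not give the required vote.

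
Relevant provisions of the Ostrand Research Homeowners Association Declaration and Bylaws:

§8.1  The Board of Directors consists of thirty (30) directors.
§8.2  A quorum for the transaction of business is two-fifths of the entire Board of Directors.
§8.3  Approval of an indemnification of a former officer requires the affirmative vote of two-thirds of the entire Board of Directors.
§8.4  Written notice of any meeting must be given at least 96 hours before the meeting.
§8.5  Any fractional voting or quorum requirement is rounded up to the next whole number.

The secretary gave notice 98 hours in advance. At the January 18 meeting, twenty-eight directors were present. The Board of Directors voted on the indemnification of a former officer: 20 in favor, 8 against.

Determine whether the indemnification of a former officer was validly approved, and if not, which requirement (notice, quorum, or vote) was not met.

Valid — all requirements satisfied.

Notice: 98 hours given; 96 required (98 ≥ 96). Satisfied.
Quorum: 28 present; quorum is 12. Satisfied.
Vote: the indemnification of a former officer requires two-thirds of the entire Board of Directors (30). 2/3 of 30 = 20, so 20 affirmative votes are needed; 20 voted in favor. Satisfied.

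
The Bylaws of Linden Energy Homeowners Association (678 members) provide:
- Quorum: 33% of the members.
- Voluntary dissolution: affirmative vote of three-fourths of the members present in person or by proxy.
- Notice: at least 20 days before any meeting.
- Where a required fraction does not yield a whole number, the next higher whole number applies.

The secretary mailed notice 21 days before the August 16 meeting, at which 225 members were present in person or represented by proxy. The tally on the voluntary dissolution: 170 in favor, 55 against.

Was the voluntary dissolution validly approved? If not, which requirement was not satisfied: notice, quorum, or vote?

Notice: 21 days given; 20 required. Satisfied.
Quorum: 33% of 678 = 223.74, rounded up to 224; 225 present. Satisfied.
Vote: requires three-fourths of those present (225); 3/4 of 225 = 168.75, rounded up to 169, so 169 needed; 170 in favor. Satisfied.

Valid — all requirements satisfied.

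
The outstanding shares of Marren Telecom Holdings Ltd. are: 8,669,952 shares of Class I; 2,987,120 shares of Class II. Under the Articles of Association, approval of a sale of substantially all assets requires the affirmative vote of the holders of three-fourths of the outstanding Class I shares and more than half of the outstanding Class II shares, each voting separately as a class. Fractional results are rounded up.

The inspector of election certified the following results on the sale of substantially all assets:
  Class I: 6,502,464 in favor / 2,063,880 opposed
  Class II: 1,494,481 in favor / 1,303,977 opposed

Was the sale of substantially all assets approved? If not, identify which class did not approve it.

Approved — every class gave the required vote.

Class I: 3/4 of 8669952 = 6502464; 6,502,464 required, 6,502,464 in favor — approved.
Class II: a majority of 2987120 is 1493561; 1,493,561 required, 1,494,481 in favor — approved.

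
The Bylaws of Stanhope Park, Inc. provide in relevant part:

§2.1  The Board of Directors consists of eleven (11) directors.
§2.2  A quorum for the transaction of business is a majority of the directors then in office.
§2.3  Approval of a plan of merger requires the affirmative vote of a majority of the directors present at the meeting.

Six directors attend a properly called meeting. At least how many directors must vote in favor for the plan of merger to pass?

The plan of merger requires a majority of the directors present (6).
A majority of 6 is 4.

4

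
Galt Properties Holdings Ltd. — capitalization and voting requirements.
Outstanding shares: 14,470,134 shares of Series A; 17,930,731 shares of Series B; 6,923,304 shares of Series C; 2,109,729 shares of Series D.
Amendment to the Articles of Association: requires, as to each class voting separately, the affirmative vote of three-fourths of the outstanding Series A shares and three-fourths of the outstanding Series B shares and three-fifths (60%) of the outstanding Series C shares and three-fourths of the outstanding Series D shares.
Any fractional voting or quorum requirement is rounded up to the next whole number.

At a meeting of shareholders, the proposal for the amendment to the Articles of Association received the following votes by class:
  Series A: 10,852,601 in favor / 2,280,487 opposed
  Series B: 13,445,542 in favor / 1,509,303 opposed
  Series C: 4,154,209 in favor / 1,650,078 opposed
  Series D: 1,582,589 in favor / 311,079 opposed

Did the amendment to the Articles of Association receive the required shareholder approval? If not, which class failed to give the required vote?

Series A: 3/4 of 14470134 = 10852600.50, rounded up to 10852601; 10,852,601 required, 10,852,601 in favor — approved.
Series B: 3/4 of 17930731 = 13448048.25, rounded up to 13448049; 13,448,049 required, 13,445,542 in favor — not approved.
Series C: 3/5 of 6923304 = 4153982.40, rounded up to 4153983; 4,153,983 required, 4,154,209 in favor — approved.
Series D: 3/4 of 2109729 = 1582296.75, rounded up to 1582297; 1,582,297 required, 1,582,589 in favor — approved.

Not approved — the Series B shares did not give the required vote.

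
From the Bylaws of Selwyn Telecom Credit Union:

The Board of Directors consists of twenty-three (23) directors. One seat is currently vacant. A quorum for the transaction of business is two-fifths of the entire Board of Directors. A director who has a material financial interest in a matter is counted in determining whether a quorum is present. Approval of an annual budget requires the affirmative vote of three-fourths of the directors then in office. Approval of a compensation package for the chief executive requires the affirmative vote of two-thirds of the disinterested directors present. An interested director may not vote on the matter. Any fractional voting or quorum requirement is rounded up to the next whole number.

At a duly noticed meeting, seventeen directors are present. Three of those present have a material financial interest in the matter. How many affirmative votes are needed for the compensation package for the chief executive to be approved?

10

The compensation package for the chief executive requires two-thirds of the disinterested directors present (17 − 3 = 14).
2/3 of 14 = 9.33, rounded up to 10.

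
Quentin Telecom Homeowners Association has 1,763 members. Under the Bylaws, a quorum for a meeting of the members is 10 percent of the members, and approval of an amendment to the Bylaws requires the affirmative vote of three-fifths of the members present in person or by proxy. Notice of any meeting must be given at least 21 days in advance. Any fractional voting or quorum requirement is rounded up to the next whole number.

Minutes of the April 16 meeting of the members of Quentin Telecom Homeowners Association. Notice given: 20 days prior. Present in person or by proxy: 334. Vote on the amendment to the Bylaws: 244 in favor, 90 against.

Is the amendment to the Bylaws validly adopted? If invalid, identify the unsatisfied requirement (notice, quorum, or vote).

Invalid — notice requirement not satisfied.

Notice: 20 days given; 21 required. Not satisfied.
Quorum: 10% of 1,763 = 176.30, rounded up to 177; 334 present. Satisfied.
Vote: requires three-fifths of those present (334); 3/5 of 334 = 200.40, rounded up to 201, so 201 needed; 244 in favor. Satisfied.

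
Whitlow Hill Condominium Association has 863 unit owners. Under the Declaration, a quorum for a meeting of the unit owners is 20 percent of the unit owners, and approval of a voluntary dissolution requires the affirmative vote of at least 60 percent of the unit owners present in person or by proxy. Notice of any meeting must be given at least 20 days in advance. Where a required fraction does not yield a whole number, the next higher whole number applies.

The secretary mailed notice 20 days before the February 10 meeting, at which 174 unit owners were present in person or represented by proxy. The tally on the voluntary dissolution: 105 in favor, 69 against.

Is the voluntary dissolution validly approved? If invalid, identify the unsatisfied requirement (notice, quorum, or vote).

Valid — all requirements satisfied.

Notice: 20 days given; 20 required. Satisfied.
Quorum: 20% of 863 = 172.60, rounded up to 173; 174 present. Satisfied.
Vote: requires three-fifths of those present (174); 3/5 of 174 = 104.40, rounded up to 105, so 105 needed; 105 in favor. Satisfied.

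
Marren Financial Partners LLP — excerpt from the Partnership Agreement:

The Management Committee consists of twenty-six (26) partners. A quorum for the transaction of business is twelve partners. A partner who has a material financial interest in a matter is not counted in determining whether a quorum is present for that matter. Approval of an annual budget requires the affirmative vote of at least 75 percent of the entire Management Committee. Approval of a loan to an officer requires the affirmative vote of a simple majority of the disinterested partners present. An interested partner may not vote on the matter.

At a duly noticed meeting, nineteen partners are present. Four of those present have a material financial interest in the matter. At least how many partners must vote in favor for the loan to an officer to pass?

The loan to an officer requires a majority of the disinterested partners present (19 − 4 = 15).
A majority of 15 is 8.

8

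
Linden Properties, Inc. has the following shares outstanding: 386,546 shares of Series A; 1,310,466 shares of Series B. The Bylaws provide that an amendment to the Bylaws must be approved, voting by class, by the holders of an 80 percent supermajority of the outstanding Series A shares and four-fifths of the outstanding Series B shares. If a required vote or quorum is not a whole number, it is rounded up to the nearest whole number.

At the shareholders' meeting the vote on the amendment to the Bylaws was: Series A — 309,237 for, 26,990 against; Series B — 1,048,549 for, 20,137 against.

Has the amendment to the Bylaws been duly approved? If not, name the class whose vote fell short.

Approved — every class gave the required vote.

Series A: 4/5 of 386546 = 309236.80, rounded up to 309237; 309,237 required, 309,237 in favor — approved.
Series B: 4/5 of 1310466 = 1048372.80, rounded up to 1048373; 1,048,373 required, 1,048,549 in favor — approved.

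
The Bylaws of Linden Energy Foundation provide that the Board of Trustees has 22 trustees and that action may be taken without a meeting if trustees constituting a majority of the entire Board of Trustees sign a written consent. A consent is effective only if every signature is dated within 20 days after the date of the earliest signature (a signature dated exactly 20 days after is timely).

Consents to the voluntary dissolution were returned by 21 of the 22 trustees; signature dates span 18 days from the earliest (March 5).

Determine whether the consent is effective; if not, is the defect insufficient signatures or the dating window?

Effective — both the signature and dating-window requirements are satisfied.

Signatures required: a majority of 22 — a majority of 22 is 12, so 12 needed; 21 signed. Sufficient.
Dating window: the latest signature is 18 days after the earliest; the limit is 20 days. Within the window.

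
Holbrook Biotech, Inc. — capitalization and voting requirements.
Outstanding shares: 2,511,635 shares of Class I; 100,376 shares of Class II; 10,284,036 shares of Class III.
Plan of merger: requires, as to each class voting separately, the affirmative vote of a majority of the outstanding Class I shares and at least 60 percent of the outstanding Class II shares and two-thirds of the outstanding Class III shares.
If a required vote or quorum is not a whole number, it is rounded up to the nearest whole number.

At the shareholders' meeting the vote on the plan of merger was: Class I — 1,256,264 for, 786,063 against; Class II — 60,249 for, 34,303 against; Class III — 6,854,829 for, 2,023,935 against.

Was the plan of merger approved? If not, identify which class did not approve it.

Class I: a majority of 2511635 is 1255818; 1,255,818 required, 1,256,264 in favor — approved.
Class II: 3/5 of 100376 = 60225.60, rounded up to 60226; 60,226 required, 60,249 in favor — approved.
Class III: 2/3 of 10284036 = 6856024; 6,856,024 required, 6,854,829 in favor — not approved.

Not approved — the Class III shares did not give the required vote.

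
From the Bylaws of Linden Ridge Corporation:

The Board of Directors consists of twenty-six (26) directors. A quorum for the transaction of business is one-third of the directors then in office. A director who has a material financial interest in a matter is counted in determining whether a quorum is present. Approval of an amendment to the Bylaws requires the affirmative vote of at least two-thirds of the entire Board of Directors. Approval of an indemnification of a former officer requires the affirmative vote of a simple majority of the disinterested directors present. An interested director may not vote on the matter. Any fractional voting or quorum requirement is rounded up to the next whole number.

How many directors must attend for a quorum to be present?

9

1/3 of 26 = 8.67, rounded up to 9.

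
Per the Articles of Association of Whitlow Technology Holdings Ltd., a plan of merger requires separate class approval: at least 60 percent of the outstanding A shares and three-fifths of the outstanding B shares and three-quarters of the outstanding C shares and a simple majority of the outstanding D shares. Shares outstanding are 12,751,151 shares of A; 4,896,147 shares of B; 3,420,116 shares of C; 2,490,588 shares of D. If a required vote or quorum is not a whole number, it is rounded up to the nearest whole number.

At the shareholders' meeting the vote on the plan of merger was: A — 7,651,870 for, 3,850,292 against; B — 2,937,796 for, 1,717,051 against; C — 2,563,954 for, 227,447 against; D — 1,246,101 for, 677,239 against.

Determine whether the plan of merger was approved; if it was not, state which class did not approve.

A: 3/5 of 12751151 = 7650690.60, rounded up to 7650691; 7,650,691 required, 7,651,870 in favor — approved.
B: 3/5 of 4896147 = 2937688.20, rounded up to 2937689; 2,937,689 required, 2,937,796 in favor — approved.
C: 3/4 of 3420116 = 2565087; 2,565,087 required, 2,563,954 in favor — not approved.
D: a majority of 2490588 is 1245295; 1,245,295 required, 1,246,101 in favor — approved.

Not approved — the C shares did not give the required vote.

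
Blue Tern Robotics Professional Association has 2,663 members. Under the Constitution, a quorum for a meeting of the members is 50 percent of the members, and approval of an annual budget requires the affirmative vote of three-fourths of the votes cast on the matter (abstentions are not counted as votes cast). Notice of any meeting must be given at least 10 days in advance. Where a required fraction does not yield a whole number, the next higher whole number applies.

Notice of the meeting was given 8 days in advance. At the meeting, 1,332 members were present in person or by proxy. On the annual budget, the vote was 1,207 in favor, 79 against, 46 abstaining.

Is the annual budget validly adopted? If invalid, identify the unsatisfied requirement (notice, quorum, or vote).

Invalid — notice requirement not satisfied.

Notice: 8 days given; 10 required. Not satisfied.
Quorum: 50% of 2,663 = 1,331.50, rounded up to 1,332; 1,332 present. Satisfied.
Vote: requires three-fourths of the votes cast (1,332 − 46 abstaining = 1,286); 3/4 of 1286 = 964.50, rounded up to 965, so 965 needed; 1,207 in favor. Satisfied.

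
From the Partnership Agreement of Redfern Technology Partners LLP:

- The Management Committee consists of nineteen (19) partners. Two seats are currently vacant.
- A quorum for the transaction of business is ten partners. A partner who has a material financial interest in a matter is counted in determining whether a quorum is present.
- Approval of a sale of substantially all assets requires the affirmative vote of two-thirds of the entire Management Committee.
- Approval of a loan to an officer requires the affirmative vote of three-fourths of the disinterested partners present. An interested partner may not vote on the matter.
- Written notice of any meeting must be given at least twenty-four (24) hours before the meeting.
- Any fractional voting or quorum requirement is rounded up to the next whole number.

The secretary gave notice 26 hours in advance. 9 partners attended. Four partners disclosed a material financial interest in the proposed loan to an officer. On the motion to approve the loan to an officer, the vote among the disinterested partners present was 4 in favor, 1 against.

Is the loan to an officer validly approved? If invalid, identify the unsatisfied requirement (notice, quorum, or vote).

Invalid — quorum requirement not satisfied.

Notice: 26 hours given; 24 required (26 ≥ 24). Satisfied.
Quorum: 9 present (interested partners count toward quorum); quorum is 10. Not satisfied.
Vote: the loan to an officer requires three-fourths of the disinterested partners present (9 − 4 = 5). 3/4 of 5 = 3.75, rounded up to 4, so 4 affirmative votes are needed; 4 voted in favor. Satisfied. (Moot — without a quorum no business can be validly transacted.)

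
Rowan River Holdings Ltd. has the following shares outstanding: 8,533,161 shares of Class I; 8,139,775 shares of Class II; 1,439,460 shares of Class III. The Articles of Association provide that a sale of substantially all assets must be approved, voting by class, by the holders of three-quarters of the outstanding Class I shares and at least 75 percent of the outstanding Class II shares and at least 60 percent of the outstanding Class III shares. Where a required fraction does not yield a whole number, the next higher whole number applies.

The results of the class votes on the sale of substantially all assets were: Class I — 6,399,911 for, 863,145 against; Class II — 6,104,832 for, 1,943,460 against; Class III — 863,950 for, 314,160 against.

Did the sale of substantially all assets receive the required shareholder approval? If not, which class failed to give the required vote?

Class I: 3/4 of 8533161 = 6399870.75, rounded up to 6399871; 6,399,871 required, 6,399,911 in favor — approved.
Class II: 3/4 of 8139775 = 6104831.25, rounded up to 6104832; 6,104,832 required, 6,104,832 in favor — approved.
Class III: 3/5 of 1439460 = 863676; 863,676 required, 863,950 in favor — approved.

Approved — every class gave the required vote.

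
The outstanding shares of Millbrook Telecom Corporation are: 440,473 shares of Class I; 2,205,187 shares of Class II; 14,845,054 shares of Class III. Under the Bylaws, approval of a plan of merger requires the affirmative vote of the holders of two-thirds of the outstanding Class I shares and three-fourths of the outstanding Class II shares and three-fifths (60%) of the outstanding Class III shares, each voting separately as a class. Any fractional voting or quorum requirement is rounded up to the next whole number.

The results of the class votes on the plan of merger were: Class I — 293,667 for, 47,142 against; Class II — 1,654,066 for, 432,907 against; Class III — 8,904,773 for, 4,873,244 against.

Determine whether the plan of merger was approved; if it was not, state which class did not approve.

Not approved — the Class III shares did not give the required vote.

Class I: 2/3 of 440473 = 293648.67, rounded up to 293649; 293,649 required, 293,667 in favor — approved.
Class II: 3/4 of 2205187 = 1653890.25, rounded up to 1653891; 1,653,891 required, 1,654,066 in favor — approved.
Class III: 3/5 of 14845054 = 8907032.40, rounded up to 8907033; 8,907,033 required, 8,904,773 in favor — not approved.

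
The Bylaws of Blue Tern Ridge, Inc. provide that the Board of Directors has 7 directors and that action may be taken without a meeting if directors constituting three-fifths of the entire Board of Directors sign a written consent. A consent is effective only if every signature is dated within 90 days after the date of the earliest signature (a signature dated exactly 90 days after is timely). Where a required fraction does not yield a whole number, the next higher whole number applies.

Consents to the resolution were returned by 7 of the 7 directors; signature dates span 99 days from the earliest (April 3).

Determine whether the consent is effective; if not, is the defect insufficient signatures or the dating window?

Signatures required: three-fifths of 7 — 3/5 of 7 = 4.20, rounded up to 5, so 5 needed; 7 signed. Sufficient.
Dating window: the latest signature is 99 days after the earliest; the limit is 90 days. Outside the window.

Not effective — dating-window requirement not satisfied.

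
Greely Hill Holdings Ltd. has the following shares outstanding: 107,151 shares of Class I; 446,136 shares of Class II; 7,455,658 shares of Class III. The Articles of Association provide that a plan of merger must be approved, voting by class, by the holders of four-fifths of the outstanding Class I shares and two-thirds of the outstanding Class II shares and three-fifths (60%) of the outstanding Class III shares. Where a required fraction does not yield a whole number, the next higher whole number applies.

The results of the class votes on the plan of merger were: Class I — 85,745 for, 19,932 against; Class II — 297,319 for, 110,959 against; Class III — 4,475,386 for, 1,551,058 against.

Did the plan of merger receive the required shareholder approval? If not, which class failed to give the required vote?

Class I: 4/5 of 107151 = 85720.80, rounded up to 85721; 85,721 required, 85,745 in favor — approved.
Class II: 2/3 of 446136 = 297424; 297,424 required, 297,319 in favor — not approved.
Class III: 3/5 of 7455658 = 4473394.80, rounded up to 4473395; 4,473,395 required, 4,475,386 in favor — approved.

Not approved — the Class II shares did not give the required vote.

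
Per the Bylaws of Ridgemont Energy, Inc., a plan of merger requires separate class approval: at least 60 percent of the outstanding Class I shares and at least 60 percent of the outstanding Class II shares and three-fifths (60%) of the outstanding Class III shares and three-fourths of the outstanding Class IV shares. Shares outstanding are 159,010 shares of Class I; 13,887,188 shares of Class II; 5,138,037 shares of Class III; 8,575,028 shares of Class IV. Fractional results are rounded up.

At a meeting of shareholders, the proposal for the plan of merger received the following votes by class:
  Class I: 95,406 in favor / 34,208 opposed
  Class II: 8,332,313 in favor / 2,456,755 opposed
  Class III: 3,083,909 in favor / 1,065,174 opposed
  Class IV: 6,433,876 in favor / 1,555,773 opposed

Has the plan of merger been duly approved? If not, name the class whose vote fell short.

Approved — every class gave the required vote.

Class I: 3/5 of 159010 = 95406; 95,406 required, 95,406 in favor — approved.
Class II: 3/5 of 13887188 = 8332312.80, rounded up to 8332313; 8,332,313 required, 8,332,313 in favor — approved.
Class III: 3/5 of 5138037 = 3082822.20, rounded up to 3082823; 3,082,823 required, 3,083,909 in favor — approved.
Class IV: 3/4 of 8575028 = 6431271; 6,431,271 required, 6,433,876 in favor — approved.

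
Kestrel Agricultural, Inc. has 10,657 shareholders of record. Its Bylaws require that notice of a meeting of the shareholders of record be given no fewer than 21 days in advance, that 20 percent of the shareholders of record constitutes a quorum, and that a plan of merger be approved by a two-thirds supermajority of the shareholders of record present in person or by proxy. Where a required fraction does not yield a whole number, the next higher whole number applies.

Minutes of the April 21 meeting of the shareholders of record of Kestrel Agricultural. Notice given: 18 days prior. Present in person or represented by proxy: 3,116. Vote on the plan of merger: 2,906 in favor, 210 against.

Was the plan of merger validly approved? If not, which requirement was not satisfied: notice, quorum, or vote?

Notice: 18 days given; 21 required. Not satisfied.
Quorum: 20% of 10,657 = 2,131.40, rounded up to 2,132; 3,116 present. Satisfied.
Vote: requires two-thirds of those present (3,116); 2/3 of 3116 = 2077.33, rounded up to 2078, so 2,078 needed; 2,906 in favor. Satisfied.

Invalid — notice requirement not satisfied.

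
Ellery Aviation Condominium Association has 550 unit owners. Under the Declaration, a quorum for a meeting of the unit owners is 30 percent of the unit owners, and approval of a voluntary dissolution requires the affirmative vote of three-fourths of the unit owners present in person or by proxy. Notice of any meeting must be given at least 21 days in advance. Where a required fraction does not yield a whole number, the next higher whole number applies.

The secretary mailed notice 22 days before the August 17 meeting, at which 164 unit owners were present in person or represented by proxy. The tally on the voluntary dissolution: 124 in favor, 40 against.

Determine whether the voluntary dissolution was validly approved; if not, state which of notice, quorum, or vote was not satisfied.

Notice: 22 days given; 21 required. Satisfied.
Quorum: 30% of 550 = 165; 164 present. Not satisfied.
Vote: requires three-fourths of those present (164); 3/4 of 164 = 123, so 123 needed; 124 in favor. Satisfied.

Invalid — quorum requirement not satisfied.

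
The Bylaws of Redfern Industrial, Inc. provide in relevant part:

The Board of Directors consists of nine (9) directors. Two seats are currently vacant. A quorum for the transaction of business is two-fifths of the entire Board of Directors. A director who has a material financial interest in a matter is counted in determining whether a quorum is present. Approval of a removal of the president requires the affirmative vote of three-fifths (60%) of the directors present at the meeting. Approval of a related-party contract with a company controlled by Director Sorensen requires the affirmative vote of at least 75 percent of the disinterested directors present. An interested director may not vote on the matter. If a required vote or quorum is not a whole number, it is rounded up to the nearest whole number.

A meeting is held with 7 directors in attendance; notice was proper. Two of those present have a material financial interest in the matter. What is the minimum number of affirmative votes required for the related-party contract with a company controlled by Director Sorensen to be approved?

4

The related-party contract with a company controlled by Director Sorensen requires three-fourths of the disinterested directors present (7 − 2 = 5).
3/4 of 5 = 3.75, rounded up to 4.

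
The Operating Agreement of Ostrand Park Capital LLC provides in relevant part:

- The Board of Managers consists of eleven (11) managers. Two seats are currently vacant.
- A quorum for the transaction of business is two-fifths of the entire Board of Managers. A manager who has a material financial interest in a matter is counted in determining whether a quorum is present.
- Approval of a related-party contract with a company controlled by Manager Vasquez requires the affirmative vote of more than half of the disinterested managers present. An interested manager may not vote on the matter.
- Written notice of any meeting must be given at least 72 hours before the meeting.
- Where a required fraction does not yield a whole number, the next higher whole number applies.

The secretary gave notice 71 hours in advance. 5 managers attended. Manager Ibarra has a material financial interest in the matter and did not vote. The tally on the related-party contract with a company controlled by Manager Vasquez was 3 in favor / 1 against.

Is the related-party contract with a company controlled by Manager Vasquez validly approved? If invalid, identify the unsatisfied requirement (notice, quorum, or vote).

Notice: 71 hours given; 72 required (71 < 72). Not satisfied.
Quorum: 5 present (interested managers count toward quorum); quorum is 5. Satisfied.
Vote: the related-party contract with a company controlled by Manager Vasquez requires a majority of the disinterested managers present (5 − 1 = 4). A majority of 4 is 3, so 3 affirmative votes are needed; 3 voted in favor. Satisfied.

Invalid — notice requirement not satisfied.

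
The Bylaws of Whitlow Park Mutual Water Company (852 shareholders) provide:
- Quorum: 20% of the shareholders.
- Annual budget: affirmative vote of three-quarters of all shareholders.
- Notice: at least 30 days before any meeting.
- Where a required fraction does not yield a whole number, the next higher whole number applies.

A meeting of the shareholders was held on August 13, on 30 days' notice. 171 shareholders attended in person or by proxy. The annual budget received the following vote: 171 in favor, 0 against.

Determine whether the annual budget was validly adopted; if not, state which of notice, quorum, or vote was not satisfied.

Notice: 30 days given; 30 required. Satisfied.
Quorum: 20% of 852 = 170.40, rounded up to 171; 171 present. Satisfied.
Vote: requires three-fourths of all shareholders (852); 3/4 of 852 = 639, so 639 needed; 171 in favor. Not satisfied.

Invalid — vote requirement not satisfied.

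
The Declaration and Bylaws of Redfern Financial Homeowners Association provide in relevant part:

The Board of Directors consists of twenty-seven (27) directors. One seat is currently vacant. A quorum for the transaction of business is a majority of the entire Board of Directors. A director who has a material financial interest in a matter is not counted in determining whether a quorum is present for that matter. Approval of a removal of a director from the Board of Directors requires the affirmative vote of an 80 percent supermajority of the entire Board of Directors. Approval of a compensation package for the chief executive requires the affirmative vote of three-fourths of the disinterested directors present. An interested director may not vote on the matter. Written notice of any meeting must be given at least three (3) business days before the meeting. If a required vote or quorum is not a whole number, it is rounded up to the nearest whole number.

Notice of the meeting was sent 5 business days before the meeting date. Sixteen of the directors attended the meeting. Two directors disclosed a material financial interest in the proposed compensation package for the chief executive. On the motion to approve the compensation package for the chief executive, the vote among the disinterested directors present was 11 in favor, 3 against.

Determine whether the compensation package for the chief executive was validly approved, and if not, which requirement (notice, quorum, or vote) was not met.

Valid — all requirements satisfied.

Notice: 5 business days given; 3 required (5 ≥ 3). Satisfied.
Quorum: 16 present, but the 2 interested directors do not count, leaving 14. Quorum is 14. Satisfied.
Vote: the compensation package for the chief executive requires three-fourths of the disinterested directors present (16 − 2 = 14). 3/4 of 14 = 10.50, rounded up to 11, so 11 affirmative votes are needed; 11 voted in favor. Satisfied.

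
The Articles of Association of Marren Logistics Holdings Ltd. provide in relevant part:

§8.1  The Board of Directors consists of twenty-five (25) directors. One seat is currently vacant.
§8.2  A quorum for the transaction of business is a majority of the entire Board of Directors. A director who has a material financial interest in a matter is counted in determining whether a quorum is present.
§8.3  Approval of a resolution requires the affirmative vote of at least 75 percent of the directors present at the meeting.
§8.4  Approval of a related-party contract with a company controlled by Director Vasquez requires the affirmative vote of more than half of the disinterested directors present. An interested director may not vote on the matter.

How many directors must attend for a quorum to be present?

A majority of 25 is 13.

13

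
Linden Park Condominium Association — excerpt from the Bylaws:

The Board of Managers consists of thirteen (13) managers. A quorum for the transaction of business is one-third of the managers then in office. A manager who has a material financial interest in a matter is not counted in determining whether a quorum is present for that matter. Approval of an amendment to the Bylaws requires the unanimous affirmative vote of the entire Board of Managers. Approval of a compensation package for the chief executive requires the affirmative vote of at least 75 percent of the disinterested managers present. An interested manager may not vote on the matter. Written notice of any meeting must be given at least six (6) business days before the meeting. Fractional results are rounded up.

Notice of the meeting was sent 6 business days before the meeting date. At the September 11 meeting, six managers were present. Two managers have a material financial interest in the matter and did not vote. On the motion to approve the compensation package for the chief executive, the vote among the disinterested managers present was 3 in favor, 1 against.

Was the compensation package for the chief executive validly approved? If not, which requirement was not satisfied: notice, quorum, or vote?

Invalid — quorum requirement not satisfied.

Notice: 6 business days given; 6 required (6 ≥ 6). Satisfied.
Quorum: 6 present, but the 2 interested managers do not count, leaving 4. Quorum is 5. Not satisfied.
Vote: the compensation package for the chief executive requires three-fourths of the disinterested managers present (6 − 2 = 4). 3/4 of 4 = 3, so 3 affirmative votes are needed; 3 voted in favor. Satisfied. (Moot — without a quorum no business can be validly transacted.)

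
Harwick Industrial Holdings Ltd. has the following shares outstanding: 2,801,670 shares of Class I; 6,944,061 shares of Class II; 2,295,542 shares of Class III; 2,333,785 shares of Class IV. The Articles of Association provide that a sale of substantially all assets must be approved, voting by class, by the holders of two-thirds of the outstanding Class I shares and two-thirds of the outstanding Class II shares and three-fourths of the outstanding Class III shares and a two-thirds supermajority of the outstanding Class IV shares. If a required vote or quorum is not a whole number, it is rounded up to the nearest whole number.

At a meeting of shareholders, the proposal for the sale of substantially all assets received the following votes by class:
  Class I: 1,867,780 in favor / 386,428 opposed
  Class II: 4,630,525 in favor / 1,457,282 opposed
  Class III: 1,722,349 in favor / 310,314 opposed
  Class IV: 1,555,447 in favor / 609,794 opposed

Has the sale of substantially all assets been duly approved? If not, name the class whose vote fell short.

Not approved — the Class IV shares did not give the required vote.

Class I: 2/3 of 2801670 = 1867780; 1,867,780 required, 1,867,780 in favor — approved.
Class II: 2/3 of 6944061 = 4629374; 4,629,374 required, 4,630,525 in favor — approved.
Class III: 3/4 of 2295542 = 1721656.50, rounded up to 1721657; 1,721,657 required, 1,722,349 in favor — approved.
Class IV: 2/3 of 2333785 = 1555856.67, rounded up to 1555857; 1,555,857 required, 1,555,447 in favor — not approved.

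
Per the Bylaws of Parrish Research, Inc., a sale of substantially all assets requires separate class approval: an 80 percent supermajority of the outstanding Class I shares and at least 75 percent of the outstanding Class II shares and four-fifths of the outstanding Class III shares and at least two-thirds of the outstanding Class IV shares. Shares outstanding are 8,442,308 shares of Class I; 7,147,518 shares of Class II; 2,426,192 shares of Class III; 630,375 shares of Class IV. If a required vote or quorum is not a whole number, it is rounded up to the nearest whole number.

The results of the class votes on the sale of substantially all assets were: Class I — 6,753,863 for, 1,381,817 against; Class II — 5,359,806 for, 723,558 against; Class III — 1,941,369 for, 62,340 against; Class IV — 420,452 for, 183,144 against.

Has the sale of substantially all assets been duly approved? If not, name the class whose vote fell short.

Not approved — the Class II shares did not give the required vote.

Class I: 4/5 of 8442308 = 6753846.40, rounded up to 6753847; 6,753,847 required, 6,753,863 in favor — approved.
Class II: 3/4 of 7147518 = 5360638.50, rounded up to 5360639; 5,360,639 required, 5,359,806 in favor — not approved.
Class III: 4/5 of 2426192 = 1940953.60, rounded up to 1940954; 1,940,954 required, 1,941,369 in favor — approved.
Class IV: 2/3 of 630375 = 420250; 420,250 required, 420,452 in favor — approved.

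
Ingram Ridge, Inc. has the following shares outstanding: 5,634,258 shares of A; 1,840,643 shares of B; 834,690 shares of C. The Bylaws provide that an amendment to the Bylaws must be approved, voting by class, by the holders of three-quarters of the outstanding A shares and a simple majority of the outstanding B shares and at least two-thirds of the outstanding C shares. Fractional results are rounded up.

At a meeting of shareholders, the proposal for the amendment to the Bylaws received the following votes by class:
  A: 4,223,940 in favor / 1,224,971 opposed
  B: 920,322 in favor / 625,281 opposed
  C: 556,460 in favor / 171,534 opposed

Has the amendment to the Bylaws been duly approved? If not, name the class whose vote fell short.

A: 3/4 of 5634258 = 4225693.50, rounded up to 4225694; 4,225,694 required, 4,223,940 in favor — not approved.
B: a majority of 1840643 is 920322; 920,322 required, 920,322 in favor — approved.
C: 2/3 of 834690 = 556460; 556,460 required, 556,460 in favor — approved.

Not approved — the A shares did not give the required vote.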